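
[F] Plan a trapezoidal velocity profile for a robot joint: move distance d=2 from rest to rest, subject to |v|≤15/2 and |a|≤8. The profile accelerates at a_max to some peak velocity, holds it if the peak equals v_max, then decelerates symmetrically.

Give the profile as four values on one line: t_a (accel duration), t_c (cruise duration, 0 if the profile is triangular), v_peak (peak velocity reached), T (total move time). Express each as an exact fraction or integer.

t_a=1/2 t_c=0 v_peak=4 T=1

vₘ²/aₘ = (15/2)²/8 = 225/32
2 < 225/32 ⇒ no cruise
v_peak = √(2·8) = √16 = 4
t_a = 4/8 = 1/2; t_c = 0
T = 2·1/2 = 1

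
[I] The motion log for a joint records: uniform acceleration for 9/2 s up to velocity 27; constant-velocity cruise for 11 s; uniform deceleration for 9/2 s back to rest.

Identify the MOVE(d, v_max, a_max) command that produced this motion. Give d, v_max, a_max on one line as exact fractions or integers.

d=837/2 v_max=27 a_max=6

a_max = 27/(9/2) = 6
d_a = ½·27·9/2 = 243/4; d_c = 27·11 = 297
d = 2·243/4 + 297 = 837/2
t_c = 11 > 0 so v_max = 27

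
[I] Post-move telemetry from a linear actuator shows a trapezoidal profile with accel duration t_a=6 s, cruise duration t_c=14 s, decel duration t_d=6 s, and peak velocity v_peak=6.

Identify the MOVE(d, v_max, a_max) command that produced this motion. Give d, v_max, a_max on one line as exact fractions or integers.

d=120 v_max=6 a_max=1

a_max = 6/6 = 1
d_a = ½·6·6 = 18; d_c = 6·14 = 84
d = 2·18 + 84 = 120
t_c = 14 > 0 so v_max = 6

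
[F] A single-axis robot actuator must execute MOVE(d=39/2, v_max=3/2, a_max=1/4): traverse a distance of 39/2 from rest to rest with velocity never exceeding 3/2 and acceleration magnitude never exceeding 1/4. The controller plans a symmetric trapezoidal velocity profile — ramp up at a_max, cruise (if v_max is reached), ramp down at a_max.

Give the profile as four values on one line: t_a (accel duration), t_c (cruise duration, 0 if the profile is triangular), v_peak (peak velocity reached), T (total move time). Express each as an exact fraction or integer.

t_a=6 t_c=7 v_peak=3/2 T=19

v_max²/a_max = (3/2)²/(1/4) = 9
39/2 ≥ 9 → trapezoidal
t_a = (3/2)/(1/4) = 6; v_peak = 3/2
d_cruise = 39/2 − 9 = 21/2; t_c = (21/2)/(3/2) = 7
T = 2·6 + 7 = 19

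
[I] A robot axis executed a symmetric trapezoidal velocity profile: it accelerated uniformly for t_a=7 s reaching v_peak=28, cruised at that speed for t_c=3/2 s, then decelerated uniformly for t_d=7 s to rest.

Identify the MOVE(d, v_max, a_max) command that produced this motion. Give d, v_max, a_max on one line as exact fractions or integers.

d=238 v_max=28 a_max=4

a_max = 28/7 = 4
d_a = ½·28·7 = 98; d_c = 28·3/2 = 42
d = 2·98 + 42 = 238
t_c = 3/2 > 0 → v_max = v_peak = 28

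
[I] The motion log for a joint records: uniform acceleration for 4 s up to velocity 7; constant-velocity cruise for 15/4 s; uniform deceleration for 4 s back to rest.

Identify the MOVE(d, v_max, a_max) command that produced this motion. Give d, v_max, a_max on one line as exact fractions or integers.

a_max = 7/4
d_a = ½·7·4 = 14; d_c = 7·15/4 = 105/4
d = 2·14 + 105/4 = 217/4
t_c = 15/4 > 0 so v_max = 7

d=217/4 v_max=7 a_max=7/4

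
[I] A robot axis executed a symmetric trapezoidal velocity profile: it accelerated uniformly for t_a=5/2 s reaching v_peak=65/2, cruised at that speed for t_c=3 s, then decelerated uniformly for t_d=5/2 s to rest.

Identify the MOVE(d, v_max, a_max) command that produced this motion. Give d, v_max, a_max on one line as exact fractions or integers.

d=715/4 v_max=65/2 a_max=13

a_max = (65/2)/(5/2) = 13
d_a = ½·65/2·5/2 = 325/8; d_c = 65/2·3 = 195/2
d = 2·325/8 + 195/2 = 715/4
t_c = 3 > 0 ⇒ limit active, v_max = 65/2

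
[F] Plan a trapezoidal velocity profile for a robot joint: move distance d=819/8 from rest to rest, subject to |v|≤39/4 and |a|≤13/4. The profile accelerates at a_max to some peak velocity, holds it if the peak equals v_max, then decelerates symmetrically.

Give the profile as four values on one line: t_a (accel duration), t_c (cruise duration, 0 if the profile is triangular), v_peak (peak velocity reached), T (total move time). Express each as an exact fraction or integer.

t_a=3 t_c=15/2 v_peak=39/4 T=27/2

v_max²/a_max = (39/4)²/(13/4) = 117/4
819/8 ≥ 117/4 so v_max reached
t_a = (39/4)/(13/4) = 3; v_peak = 39/4
d_cruise = 819/8 − 117/4 = 585/8; t_c = (585/8)/(39/4) = 15/2
T = 2·3 + 15/2 = 27/2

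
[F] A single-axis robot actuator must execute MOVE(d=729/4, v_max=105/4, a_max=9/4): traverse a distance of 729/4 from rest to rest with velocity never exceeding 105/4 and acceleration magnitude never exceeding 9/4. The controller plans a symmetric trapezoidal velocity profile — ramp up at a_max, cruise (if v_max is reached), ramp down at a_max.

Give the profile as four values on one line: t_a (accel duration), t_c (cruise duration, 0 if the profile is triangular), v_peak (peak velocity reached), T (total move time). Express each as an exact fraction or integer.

(v_max)²/a_max = (105/4)²/(9/4) = 1225/4
729/4 < 1225/4 → triangular
v_peak = √(729/4·9/4) = √(6561/16) = 81/4
t_a = (81/4)/(9/4) = 9; t_c = 0
T = 2·9 = 18

t_a=9 t_c=0 v_peak=81/4 T=18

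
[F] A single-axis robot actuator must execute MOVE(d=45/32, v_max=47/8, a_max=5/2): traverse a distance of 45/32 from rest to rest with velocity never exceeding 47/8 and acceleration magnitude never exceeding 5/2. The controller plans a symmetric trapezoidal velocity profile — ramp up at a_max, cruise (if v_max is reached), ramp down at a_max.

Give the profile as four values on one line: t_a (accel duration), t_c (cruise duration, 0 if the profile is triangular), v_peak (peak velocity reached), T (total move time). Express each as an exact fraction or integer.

t_a=3/4 t_c=0 v_peak=15/8 T=3/2

vₘ²/aₘ = (47/8)²/(5/2) = 2209/160
45/32 < 2209/160 → triangular
v_peak = √(45/32·5/2) = √(225/64) = 15/8
t_a = (15/8)/(5/2) = 3/4; t_c = 0
T = 2·3/4 = 3/2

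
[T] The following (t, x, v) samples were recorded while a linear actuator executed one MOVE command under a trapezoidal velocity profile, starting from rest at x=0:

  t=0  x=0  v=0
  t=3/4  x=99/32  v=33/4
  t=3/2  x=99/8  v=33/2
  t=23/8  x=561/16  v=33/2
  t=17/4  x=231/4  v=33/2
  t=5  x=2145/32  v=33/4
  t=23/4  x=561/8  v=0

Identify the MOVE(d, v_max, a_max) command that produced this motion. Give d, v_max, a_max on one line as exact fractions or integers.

d=561/8 v_max=33/2 a_max=11

final state: t=23/4, x=561/8, v=0 → d = 561/8
a_max = (33/4−0)/(3/4−0) = 11
max v = 33/2 over t∈[3/2,17/4] → v_max = 33/2
check: 33/2·(3/2+11/4) = 561/8 ✓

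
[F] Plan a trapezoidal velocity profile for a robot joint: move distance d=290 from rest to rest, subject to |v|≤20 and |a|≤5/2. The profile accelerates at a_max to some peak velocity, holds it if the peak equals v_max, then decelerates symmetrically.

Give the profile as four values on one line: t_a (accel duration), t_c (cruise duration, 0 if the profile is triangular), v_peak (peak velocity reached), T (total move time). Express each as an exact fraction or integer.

(v_max)²/a_max = 20²/(5/2) = 160
290 ≥ 160 so v_max reached
t_a = 20/(5/2) = 8; v_peak = 20
d_cruise = 290 − 160 = 130; t_c = 130/20 = 13/2
T = 2·8 + 13/2 = 45/2

t_a=8 t_c=13/2 v_peak=20 T=45/2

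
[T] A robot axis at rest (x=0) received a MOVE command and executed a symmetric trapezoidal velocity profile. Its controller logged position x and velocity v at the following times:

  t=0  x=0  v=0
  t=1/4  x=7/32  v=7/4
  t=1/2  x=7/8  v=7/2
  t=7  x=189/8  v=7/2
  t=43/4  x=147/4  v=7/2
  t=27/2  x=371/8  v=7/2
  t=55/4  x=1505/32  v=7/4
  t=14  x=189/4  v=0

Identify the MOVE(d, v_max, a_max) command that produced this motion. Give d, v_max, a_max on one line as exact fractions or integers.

d=189/4 v_max=7/2 a_max=7

final state: t=14, x=189/4, v=0 → d = 189/4
a_max = (7/4−0)/(1/4−0) = 7
max v = 7/2 over t∈[1/2,27/2] → v_max = 7/2
check: 7/2·(1/2+13) = 189/4 ✓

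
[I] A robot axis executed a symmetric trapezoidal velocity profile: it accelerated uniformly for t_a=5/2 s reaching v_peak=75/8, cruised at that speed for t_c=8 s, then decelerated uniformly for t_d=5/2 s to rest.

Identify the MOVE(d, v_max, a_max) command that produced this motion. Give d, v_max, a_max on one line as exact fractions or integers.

d=1575/16 v_max=75/8 a_max=15/4

a_max = (75/8)/(5/2) = 15/4
d_a = ½·75/8·5/2 = 375/32; d_c = 75/8·8 = 75
d = 2·375/32 + 75 = 1575/16
t_c = 8 > 0 so v_max = 75/8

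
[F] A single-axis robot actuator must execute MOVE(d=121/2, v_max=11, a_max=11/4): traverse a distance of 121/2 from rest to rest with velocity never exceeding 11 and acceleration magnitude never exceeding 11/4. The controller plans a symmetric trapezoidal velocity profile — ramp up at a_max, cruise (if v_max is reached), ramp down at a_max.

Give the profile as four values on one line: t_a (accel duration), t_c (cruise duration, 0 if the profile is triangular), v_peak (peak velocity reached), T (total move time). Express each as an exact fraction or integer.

t_a=4 t_c=3/2 v_peak=11 T=19/2

vₘ²/aₘ = 11²/(11/4) = 44
121/2 ≥ 44 so v_max reached
t_a = 11/(11/4) = 4; v_peak = 11
d_cruise = 121/2 − 44 = 33/2; t_c = (33/2)/11 = 3/2
T = 2·4 + 3/2 = 19/2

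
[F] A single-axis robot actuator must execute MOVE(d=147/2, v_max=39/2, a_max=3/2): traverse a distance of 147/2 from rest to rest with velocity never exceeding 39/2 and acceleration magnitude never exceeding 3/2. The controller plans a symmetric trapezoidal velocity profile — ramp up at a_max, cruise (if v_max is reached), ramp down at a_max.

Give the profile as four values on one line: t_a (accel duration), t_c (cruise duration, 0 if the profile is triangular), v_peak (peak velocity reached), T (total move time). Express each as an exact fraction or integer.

(v_max)²/a_max = (39/2)²/(3/2) = 507/2
147/2 < 507/2 so t_c = 0
v_peak = √(147/2·3/2) = √(441/4) = 21/2
t_a = (21/2)/(3/2) = 7; t_c = 0
T = 2·7 = 14

t_a=7 t_c=0 v_peak=21/2 T=14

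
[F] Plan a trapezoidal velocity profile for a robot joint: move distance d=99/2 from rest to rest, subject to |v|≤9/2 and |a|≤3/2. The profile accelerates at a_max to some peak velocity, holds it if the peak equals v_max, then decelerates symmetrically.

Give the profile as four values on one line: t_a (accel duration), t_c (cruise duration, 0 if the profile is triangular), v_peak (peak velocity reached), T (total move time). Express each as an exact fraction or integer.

t_a=3 t_c=8 v_peak=9/2 T=14

(v_max)²/a_max = (9/2)²/(3/2) = 27/2
99/2 ≥ 27/2 → trapezoidal
t_a = (9/2)/(3/2) = 3; v_peak = 9/2
d_cruise = 99/2 − 27/2 = 36; t_c = 36/(9/2) = 8
T = 2·3 + 8 = 14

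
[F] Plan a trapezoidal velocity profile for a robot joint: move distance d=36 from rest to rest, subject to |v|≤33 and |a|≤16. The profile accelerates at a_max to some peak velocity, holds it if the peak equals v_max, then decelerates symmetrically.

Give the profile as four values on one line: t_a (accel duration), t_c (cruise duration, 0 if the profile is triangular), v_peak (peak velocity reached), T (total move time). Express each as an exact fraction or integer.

t_a=3/2 t_c=0 v_peak=24 T=3

(v_max)²/a_max = 33²/16 = 1089/16
36 < 1089/16 → triangular
v_peak = √(36·16) = √576 = 24
t_a = 24/16 = 3/2; t_c = 0
T = 2·3/2 = 3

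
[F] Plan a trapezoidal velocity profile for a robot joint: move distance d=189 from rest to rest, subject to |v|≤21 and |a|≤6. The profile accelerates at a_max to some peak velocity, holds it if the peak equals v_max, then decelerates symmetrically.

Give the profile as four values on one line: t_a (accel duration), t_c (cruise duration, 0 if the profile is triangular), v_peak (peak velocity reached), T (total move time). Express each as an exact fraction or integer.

t_a=7/2 t_c=11/2 v_peak=21 T=25/2

(v_max)²/a_max = 21²/6 = 147/2
189 ≥ 147/2 so v_max reached
t_a = 21/6 = 7/2; v_peak = 21
d_cruise = 189 − 147/2 = 231/2; t_c = (231/2)/21 = 11/2
T = 2·7/2 + 11/2 = 25/2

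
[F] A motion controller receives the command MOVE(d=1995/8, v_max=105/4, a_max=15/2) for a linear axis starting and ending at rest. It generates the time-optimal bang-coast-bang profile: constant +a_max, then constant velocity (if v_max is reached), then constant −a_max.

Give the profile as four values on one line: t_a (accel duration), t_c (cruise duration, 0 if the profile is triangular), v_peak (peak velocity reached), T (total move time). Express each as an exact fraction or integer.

t_a=7/2 t_c=6 v_peak=105/4 T=13

vₘ²/aₘ = (105/4)²/(15/2) = 735/8
1995/8 ≥ 735/8 so v_max reached
t_a = (105/4)/(15/2) = 7/2; v_peak = 105/4
d_cruise = 1995/8 − 735/8 = 315/2; t_c = (315/2)/(105/4) = 6
T = 2·7/2 + 6 = 13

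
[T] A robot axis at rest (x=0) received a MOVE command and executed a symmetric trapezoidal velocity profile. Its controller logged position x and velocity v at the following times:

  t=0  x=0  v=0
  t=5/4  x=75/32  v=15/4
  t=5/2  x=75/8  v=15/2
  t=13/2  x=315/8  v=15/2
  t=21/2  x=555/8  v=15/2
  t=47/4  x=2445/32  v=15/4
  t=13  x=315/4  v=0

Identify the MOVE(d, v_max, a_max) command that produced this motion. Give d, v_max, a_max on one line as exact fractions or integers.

d=315/4 v_max=15/2 a_max=3

final state: t=13, x=315/4, v=0 → d = 315/4
a_max = (15/4−0)/(5/4−0) = 3
max v = 15/2 over t∈[5/2,21/2] → v_max = 15/2
check: 15/2·(5/2+8) = 315/4 ✓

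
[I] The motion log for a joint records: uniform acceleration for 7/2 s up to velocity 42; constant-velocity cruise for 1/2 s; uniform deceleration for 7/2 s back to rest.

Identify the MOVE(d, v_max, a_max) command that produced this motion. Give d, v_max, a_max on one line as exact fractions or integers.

d=168 v_max=42 a_max=12

a_max = 42/(7/2) = 12
d_a = ½·42·7/2 = 147/2; d_c = 42·1/2 = 21
d = 2·147/2 + 21 = 168
t_c = 1/2 > 0 ⇒ limit active, v_max = 42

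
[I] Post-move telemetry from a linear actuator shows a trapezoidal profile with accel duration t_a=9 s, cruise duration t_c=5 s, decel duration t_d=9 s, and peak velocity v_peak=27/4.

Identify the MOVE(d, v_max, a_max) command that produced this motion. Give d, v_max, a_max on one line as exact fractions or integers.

a_max = (27/4)/9 = 3/4
d_a = ½·27/4·9 = 243/8; d_c = 27/4·5 = 135/4
d = 2·243/8 + 135/4 = 189/2
t_c = 5 > 0 ⇒ limit active, v_max = 27/4

d=189/2 v_max=27/4 a_max=3/4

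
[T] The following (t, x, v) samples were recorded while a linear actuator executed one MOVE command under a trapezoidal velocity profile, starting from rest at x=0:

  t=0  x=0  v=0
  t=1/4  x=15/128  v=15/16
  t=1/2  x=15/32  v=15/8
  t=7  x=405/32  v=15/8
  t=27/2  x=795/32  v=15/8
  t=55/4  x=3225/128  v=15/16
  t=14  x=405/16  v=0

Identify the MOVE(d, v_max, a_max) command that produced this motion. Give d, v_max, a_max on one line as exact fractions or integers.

final state: t=14, x=405/16, v=0 → d = 405/16
a_max = (15/16−0)/(1/4−0) = 15/4
max v = 15/8 over t∈[1/2,27/2] → v_max = 15/8
check: 15/8·(1/2+13) = 405/16 ✓

d=405/16 v_max=15/8 a_max=15/4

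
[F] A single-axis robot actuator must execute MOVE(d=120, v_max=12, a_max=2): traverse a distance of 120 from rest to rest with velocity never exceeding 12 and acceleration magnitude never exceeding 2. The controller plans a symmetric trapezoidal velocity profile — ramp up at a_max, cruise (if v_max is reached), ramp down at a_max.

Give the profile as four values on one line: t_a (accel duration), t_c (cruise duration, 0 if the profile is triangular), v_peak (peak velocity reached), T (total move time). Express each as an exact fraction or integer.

v_max²/a_max = 12²/2 = 72
120 ≥ 72 → trapezoidal
t_a = 12/2 = 6; v_peak = 12
d_cruise = 120 − 72 = 48; t_c = 48/12 = 4
T = 2·6 + 4 = 16

t_a=6 t_c=4 v_peak=12 T=16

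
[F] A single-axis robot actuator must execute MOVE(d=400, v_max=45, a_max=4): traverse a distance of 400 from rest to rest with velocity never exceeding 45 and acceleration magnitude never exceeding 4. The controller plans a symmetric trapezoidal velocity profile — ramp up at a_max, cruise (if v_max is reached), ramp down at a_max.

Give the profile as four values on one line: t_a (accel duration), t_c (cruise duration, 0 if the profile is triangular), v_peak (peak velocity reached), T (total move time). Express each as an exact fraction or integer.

v_max²/a_max = 45²/4 = 2025/4
400 < 2025/4 → triangular
v_peak = √(400·4) = √1600 = 40
t_a = 40/4 = 10; t_c = 0
T = 2·10 = 20

t_a=10 t_c=0 v_peak=40 T=20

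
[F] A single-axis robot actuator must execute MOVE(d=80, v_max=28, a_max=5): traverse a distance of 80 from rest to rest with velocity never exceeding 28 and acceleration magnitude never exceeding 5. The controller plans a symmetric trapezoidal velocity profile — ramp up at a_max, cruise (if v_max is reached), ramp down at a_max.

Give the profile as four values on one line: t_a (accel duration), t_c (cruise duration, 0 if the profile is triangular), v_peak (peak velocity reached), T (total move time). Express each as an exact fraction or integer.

v_max²/a_max = 28²/5 = 784/5
80 < 784/5 so t_c = 0
v_peak = √(80·5) = √400 = 20
t_a = 20/5 = 4; t_c = 0
T = 2·4 = 8

t_a=4 t_c=0 v_peak=20 T=8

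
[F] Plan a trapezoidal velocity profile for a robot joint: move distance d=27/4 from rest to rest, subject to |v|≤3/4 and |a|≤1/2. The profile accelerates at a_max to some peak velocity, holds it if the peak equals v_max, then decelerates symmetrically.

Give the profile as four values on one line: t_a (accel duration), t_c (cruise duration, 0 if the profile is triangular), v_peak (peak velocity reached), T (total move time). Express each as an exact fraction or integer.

t_a=3/2 t_c=15/2 v_peak=3/4 T=21/2

vₘ²/aₘ = (3/4)²/(1/2) = 9/8
27/4 ≥ 9/8 so v_max reached
t_a = (3/4)/(1/2) = 3/2; v_peak = 3/4
d_cruise = 27/4 − 9/8 = 45/8; t_c = (45/8)/(3/4) = 15/2
T = 2·3/2 + 15/2 = 21/2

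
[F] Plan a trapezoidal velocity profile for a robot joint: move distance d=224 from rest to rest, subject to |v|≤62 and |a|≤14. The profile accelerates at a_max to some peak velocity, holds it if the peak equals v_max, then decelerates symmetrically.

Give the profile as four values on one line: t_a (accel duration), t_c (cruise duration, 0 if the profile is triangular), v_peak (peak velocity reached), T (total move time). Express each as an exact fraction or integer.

v_max²/a_max = 62²/14 = 1922/7
224 < 1922/7 → triangular
v_peak = √(224·14) = √3136 = 56
t_a = 56/14 = 4; t_c = 0
T = 2·4 = 8

t_a=4 t_c=0 v_peak=56 T=8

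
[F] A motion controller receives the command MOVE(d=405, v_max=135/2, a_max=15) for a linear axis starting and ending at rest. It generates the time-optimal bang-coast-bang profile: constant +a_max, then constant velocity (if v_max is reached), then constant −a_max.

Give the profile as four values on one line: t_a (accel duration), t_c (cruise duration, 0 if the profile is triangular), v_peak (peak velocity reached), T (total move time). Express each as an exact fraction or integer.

(v_max)²/a_max = (135/2)²/15 = 1215/4
405 ≥ 1215/4 ⇒ cruise phase
t_a = (135/2)/15 = 9/2; v_peak = 135/2
d_cruise = 405 − 1215/4 = 405/4; t_c = (405/4)/(135/2) = 3/2
T = 2·9/2 + 3/2 = 21/2

t_a=9/2 t_c=3/2 v_peak=135/2 T=21/2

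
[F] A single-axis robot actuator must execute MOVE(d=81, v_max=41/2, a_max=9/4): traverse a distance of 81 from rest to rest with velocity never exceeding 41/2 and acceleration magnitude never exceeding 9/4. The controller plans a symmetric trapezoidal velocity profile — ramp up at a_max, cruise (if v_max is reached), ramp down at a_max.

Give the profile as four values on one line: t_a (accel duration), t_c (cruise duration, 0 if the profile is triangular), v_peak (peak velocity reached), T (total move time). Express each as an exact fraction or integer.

t_a=6 t_c=0 v_peak=27/2 T=12

(v_max)²/a_max = (41/2)²/(9/4) = 1681/9
81 < 1681/9 ⇒ no cruise
v_peak = √(81·9/4) = √(729/4) = 27/2
t_a = (27/2)/(9/4) = 6; t_c = 0
T = 2·6 = 12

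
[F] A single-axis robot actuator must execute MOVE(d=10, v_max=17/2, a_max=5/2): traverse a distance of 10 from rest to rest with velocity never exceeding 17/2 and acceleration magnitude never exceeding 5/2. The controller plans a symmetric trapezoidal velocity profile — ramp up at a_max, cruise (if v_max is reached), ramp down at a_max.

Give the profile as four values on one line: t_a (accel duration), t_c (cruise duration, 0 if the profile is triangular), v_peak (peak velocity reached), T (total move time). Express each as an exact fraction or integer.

t_a=2 t_c=0 v_peak=5 T=4

(v_max)²/a_max = (17/2)²/(5/2) = 289/10
10 < 289/10 → triangular
v_peak = √(10·5/2) = √25 = 5
t_a = 5/(5/2) = 2; t_c = 0
T = 2·2 = 4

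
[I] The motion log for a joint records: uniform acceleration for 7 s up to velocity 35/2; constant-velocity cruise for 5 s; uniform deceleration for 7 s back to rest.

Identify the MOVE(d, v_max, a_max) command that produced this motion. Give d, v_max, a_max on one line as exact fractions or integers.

d=210 v_max=35/2 a_max=5/2

a_max = (35/2)/7 = 5/2
d_a = ½·35/2·7 = 245/4; d_c = 35/2·5 = 175/2
d = 2·245/4 + 175/2 = 210
t_c = 5 > 0 → v_max = v_peak = 35/2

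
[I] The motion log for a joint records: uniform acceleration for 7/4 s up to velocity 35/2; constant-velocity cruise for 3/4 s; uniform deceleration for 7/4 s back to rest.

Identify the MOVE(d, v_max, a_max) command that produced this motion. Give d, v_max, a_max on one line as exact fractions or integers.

d=175/4 v_max=35/2 a_max=10

a_max = (35/2)/(7/4) = 10
d_a = ½·35/2·7/4 = 245/16; d_c = 35/2·3/4 = 105/8
d = 2·245/16 + 105/8 = 175/4
t_c = 3/4 > 0 ⇒ limit active, v_max = 35/2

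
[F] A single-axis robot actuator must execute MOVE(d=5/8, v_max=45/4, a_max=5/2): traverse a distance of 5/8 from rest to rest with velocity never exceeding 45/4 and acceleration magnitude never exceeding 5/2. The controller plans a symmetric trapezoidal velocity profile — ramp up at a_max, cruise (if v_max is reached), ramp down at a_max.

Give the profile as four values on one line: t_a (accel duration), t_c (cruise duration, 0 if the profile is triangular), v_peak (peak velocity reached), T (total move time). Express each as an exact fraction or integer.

t_a=1/2 t_c=0 v_peak=5/4 T=1

v_max²/a_max = (45/4)²/(5/2) = 405/8
5/8 < 405/8 ⇒ no cruise
v_peak = √(5/8·5/2) = √(25/16) = 5/4
t_a = (5/4)/(5/2) = 1/2; t_c = 0
T = 2·1/2 = 1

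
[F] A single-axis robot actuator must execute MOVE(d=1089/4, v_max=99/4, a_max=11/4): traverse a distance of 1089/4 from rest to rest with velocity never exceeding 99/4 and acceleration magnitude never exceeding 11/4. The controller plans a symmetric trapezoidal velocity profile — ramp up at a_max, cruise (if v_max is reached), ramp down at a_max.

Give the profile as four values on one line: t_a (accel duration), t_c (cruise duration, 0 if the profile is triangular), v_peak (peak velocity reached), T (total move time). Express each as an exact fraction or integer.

t_a=9 t_c=2 v_peak=99/4 T=20

vₘ²/aₘ = (99/4)²/(11/4) = 891/4
1089/4 ≥ 891/4 ⇒ cruise phase
t_a = (99/4)/(11/4) = 9; v_peak = 99/4
d_cruise = 1089/4 − 891/4 = 99/2; t_c = (99/2)/(99/4) = 2
T = 2·9 + 2 = 20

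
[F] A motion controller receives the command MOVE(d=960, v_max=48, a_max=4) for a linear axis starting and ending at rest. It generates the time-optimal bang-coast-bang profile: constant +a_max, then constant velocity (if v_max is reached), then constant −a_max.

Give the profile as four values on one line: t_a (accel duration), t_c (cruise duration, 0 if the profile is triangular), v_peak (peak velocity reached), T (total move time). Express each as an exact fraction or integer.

t_a=12 t_c=8 v_peak=48 T=32

vₘ²/aₘ = 48²/4 = 576
960 ≥ 576 ⇒ cruise phase
t_a = 48/4 = 12; v_peak = 48
d_cruise = 960 − 576 = 384; t_c = 384/48 = 8
T = 2·12 + 8 = 32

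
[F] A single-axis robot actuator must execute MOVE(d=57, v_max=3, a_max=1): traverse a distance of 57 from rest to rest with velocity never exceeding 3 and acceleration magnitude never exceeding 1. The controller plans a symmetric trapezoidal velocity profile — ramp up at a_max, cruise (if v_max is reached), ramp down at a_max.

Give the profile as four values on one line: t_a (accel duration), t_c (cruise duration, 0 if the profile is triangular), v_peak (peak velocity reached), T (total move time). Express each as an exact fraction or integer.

t_a=3 t_c=16 v_peak=3 T=22

(v_max)²/a_max = 3²/1 = 9
57 ≥ 9 ⇒ cruise phase
t_a = 3/1 = 3; v_peak = 3
d_cruise = 57 − 9 = 48; t_c = 48/3 = 16
T = 2·3 + 16 = 22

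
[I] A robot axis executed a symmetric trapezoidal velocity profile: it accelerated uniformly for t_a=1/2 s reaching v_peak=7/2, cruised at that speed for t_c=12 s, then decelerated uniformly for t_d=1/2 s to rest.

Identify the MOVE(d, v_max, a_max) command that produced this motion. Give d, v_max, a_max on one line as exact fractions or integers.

a_max = (7/2)/(1/2) = 7
d_a = ½·7/2·1/2 = 7/8; d_c = 7/2·12 = 42
d = 2·7/8 + 42 = 175/4
t_c = 12 > 0 → v_max = v_peak = 7/2

d=175/4 v_max=7/2 a_max=7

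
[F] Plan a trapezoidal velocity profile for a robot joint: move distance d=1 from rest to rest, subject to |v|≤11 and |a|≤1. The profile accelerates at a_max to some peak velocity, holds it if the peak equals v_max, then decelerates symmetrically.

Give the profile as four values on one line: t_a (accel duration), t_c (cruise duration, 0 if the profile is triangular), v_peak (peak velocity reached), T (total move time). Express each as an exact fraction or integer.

v_max²/a_max = 11²/1 = 121
1 < 121 → triangular
v_peak = √(1·1) = √1 = 1
t_a = 1/1 = 1; t_c = 0
T = 2·1 = 2

t_a=1 t_c=0 v_peak=1 T=2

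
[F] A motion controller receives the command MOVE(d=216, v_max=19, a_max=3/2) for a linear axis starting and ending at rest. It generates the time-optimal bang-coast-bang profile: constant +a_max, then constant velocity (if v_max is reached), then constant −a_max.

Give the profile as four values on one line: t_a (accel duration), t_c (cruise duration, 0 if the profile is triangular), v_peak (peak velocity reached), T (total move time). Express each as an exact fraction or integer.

t_a=12 t_c=0 v_peak=18 T=24

(v_max)²/a_max = 19²/(3/2) = 722/3
216 < 722/3 so t_c = 0
v_peak = √(216·3/2) = √324 = 18
t_a = 18/(3/2) = 12; t_c = 0
T = 2·12 = 24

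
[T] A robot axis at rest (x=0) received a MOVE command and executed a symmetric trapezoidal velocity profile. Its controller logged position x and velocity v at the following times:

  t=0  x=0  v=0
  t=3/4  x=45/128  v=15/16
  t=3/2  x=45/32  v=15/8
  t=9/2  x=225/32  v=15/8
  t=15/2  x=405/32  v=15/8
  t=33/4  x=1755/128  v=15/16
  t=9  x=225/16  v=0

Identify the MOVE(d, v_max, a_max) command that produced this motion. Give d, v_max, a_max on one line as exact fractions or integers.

d=225/16 v_max=15/8 a_max=5/4

final state: t=9, x=225/16, v=0 → d = 225/16
a_max = (15/16−0)/(3/4−0) = 5/4
max v = 15/8 over t∈[3/2,15/2] → v_max = 15/8
check: 15/8·(3/2+6) = 225/16 ✓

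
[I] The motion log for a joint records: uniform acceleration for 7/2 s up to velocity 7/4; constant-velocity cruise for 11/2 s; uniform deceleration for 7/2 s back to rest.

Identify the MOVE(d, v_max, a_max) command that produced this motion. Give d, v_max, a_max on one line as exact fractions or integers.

a_max = (7/4)/(7/2) = 1/2
d_a = ½·7/4·7/2 = 49/16; d_c = 7/4·11/2 = 77/8
d = 2·49/16 + 77/8 = 63/4
t_c = 11/2 > 0 ⇒ limit active, v_max = 7/4

d=63/4 v_max=7/4 a_max=1/2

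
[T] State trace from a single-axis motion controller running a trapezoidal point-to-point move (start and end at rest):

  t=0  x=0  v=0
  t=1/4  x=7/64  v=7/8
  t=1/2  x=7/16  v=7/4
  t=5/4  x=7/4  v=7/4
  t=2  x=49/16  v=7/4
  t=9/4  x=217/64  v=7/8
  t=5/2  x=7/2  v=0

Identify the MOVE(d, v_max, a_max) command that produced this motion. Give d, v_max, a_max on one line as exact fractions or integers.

d=7/2 v_max=7/4 a_max=7/2

final state: t=5/2, x=7/2, v=0 → d = 7/2
a_max = (7/8−0)/(1/4−0) = 7/2
max v = 7/4 over t∈[1/2,2] → v_max = 7/4
check: 7/4·(1/2+3/2) = 7/2 ✓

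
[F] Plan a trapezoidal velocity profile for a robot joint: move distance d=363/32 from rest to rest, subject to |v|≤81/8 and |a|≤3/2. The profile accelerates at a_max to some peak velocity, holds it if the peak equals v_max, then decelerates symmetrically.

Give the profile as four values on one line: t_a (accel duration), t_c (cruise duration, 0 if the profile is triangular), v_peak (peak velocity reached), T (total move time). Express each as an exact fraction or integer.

(v_max)²/a_max = (81/8)²/(3/2) = 2187/32
363/32 < 2187/32 → triangular
v_peak = √(363/32·3/2) = √(1089/64) = 33/8
t_a = (33/8)/(3/2) = 11/4; t_c = 0
T = 2·11/4 = 11/2

t_a=11/4 t_c=0 v_peak=33/8 T=11/2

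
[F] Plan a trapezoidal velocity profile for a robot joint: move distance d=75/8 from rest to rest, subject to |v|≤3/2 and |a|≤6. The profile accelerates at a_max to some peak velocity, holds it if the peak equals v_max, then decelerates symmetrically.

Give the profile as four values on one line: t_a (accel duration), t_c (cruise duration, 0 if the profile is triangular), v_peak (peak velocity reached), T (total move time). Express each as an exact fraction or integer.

t_a=1/4 t_c=6 v_peak=3/2 T=13/2

(v_max)²/a_max = (3/2)²/6 = 3/8
75/8 ≥ 3/8 so v_max reached
t_a = (3/2)/6 = 1/4; v_peak = 3/2
d_cruise = 75/8 − 3/8 = 9; t_c = 9/(3/2) = 6
T = 2·1/4 + 6 = 13/2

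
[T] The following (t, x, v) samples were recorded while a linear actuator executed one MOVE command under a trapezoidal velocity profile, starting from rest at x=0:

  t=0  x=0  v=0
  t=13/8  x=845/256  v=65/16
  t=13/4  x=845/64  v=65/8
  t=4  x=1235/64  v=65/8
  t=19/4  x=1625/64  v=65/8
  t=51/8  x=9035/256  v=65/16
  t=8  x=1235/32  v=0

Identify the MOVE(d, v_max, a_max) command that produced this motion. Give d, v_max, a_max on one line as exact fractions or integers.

d=1235/32 v_max=65/8 a_max=5/2

final state: t=8, x=1235/32, v=0 → d = 1235/32
a_max = (65/16−0)/(13/8−0) = 5/2
max v = 65/8 over t∈[13/4,19/4] → v_max = 65/8
check: 65/8·(13/4+3/2) = 1235/32 ✓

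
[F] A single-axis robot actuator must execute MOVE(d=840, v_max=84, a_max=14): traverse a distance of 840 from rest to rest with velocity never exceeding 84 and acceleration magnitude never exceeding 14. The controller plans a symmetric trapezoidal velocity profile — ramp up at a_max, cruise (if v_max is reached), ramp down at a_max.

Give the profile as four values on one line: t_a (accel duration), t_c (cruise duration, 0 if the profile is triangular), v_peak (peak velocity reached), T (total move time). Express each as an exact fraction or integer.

t_a=6 t_c=4 v_peak=84 T=16

vₘ²/aₘ = 84²/14 = 504
840 ≥ 504 → trapezoidal
t_a = 84/14 = 6; v_peak = 84
d_cruise = 840 − 504 = 336; t_c = 336/84 = 4
T = 2·6 + 4 = 16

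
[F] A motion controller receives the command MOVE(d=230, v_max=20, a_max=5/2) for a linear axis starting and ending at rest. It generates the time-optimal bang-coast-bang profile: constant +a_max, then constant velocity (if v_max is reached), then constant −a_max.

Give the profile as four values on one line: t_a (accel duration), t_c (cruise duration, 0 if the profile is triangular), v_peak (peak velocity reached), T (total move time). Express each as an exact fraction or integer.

(v_max)²/a_max = 20²/(5/2) = 160
230 ≥ 160 so v_max reached
t_a = 20/(5/2) = 8; v_peak = 20
d_cruise = 230 − 160 = 70; t_c = 70/20 = 7/2
T = 2·8 + 7/2 = 39/2

t_a=8 t_c=7/2 v_peak=20 T=39/2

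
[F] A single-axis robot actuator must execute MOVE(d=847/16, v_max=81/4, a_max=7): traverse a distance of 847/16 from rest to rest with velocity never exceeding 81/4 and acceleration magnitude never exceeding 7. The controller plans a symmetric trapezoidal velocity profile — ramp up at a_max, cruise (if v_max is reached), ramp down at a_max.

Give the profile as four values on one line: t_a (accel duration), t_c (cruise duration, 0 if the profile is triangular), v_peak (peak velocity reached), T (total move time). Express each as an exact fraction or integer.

t_a=11/4 t_c=0 v_peak=77/4 T=11/2

v_max²/a_max = (81/4)²/7 = 6561/112
847/16 < 6561/112 → triangular
v_peak = √(847/16·7) = √(5929/16) = 77/4
t_a = (77/4)/7 = 11/4; t_c = 0
T = 2·11/4 = 11/2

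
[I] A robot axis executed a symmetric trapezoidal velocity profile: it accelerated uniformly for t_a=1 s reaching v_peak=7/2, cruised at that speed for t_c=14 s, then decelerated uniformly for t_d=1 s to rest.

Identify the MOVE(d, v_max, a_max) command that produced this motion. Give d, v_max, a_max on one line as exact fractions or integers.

a_max = (7/2)/1 = 7/2
d_a = ½·7/2·1 = 7/4; d_c = 7/2·14 = 49
d = 2·7/4 + 49 = 105/2
t_c = 14 > 0 ⇒ limit active, v_max = 7/2

d=105/2 v_max=7/2 a_max=7/2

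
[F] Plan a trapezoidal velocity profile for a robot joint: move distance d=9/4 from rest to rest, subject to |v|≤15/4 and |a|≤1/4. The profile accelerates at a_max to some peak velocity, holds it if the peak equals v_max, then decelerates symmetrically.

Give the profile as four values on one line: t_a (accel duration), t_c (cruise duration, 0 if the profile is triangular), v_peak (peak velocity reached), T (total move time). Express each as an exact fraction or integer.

vₘ²/aₘ = (15/4)²/(1/4) = 225/4
9/4 < 225/4 so t_c = 0
v_peak = √(9/4·1/4) = √(9/16) = 3/4
t_a = (3/4)/(1/4) = 3; t_c = 0
T = 2·3 = 6

t_a=3 t_c=0 v_peak=3/4 T=6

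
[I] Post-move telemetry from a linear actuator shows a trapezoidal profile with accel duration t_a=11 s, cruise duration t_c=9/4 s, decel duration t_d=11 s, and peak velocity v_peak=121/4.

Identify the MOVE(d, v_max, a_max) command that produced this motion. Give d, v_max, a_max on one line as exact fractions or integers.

a_max = (121/4)/11 = 11/4
d_a = ½·121/4·11 = 1331/8; d_c = 121/4·9/4 = 1089/16
d = 2·1331/8 + 1089/16 = 6413/16
t_c = 9/4 > 0 → v_max = v_peak = 121/4

d=6413/16 v_max=121/4 a_max=11/4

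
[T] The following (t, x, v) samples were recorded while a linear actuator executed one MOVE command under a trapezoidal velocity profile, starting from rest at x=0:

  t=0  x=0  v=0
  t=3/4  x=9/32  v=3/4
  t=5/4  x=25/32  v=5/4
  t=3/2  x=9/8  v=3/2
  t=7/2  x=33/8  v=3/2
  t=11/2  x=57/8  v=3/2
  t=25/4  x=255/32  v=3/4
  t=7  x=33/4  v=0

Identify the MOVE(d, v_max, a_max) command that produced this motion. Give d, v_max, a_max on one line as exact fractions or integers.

final state: t=7, x=33/4, v=0 → d = 33/4
a_max = (3/4−0)/(3/4−0) = 1
max v = 3/2 over t∈[3/2,11/2] → v_max = 3/2
check: 3/2·(3/2+4) = 33/4 ✓

d=33/4 v_max=3/2 a_max=1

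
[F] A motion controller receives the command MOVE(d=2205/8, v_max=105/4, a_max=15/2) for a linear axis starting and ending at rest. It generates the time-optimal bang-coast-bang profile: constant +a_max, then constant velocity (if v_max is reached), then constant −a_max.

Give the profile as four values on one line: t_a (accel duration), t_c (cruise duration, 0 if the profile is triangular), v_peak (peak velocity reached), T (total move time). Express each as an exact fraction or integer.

t_a=7/2 t_c=7 v_peak=105/4 T=14

(v_max)²/a_max = (105/4)²/(15/2) = 735/8
2205/8 ≥ 735/8 so v_max reached
t_a = (105/4)/(15/2) = 7/2; v_peak = 105/4
d_cruise = 2205/8 − 735/8 = 735/4; t_c = (735/4)/(105/4) = 7
T = 2·7/2 + 7 = 14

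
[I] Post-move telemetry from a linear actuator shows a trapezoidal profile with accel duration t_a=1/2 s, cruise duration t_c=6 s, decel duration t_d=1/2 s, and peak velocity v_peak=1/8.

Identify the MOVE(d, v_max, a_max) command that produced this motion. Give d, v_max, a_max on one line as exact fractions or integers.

a_max = (1/8)/(1/2) = 1/4
d_a = ½·1/8·1/2 = 1/32; d_c = 1/8·6 = 3/4
d = 2·1/32 + 3/4 = 13/16
t_c = 6 > 0 so v_max = 1/8

d=13/16 v_max=1/8 a_max=1/4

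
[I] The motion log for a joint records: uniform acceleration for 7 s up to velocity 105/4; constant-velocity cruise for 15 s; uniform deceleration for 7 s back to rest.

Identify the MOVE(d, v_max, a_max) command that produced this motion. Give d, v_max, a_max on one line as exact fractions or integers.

a_max = (105/4)/7 = 15/4
d_a = ½·105/4·7 = 735/8; d_c = 105/4·15 = 1575/4
d = 2·735/8 + 1575/4 = 1155/2
t_c = 15 > 0 ⇒ limit active, v_max = 105/4

d=1155/2 v_max=105/4 a_max=15/4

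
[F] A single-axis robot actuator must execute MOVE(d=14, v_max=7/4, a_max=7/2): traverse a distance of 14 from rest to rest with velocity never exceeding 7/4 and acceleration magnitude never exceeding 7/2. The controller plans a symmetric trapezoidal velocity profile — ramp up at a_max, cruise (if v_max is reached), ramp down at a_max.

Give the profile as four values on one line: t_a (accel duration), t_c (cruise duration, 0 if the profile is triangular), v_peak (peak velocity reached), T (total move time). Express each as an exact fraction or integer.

t_a=1/2 t_c=15/2 v_peak=7/4 T=17/2

(v_max)²/a_max = (7/4)²/(7/2) = 7/8
14 ≥ 7/8 so v_max reached
t_a = (7/4)/(7/2) = 1/2; v_peak = 7/4
d_cruise = 14 − 7/8 = 105/8; t_c = (105/8)/(7/4) = 15/2
T = 2·1/2 + 15/2 = 17/2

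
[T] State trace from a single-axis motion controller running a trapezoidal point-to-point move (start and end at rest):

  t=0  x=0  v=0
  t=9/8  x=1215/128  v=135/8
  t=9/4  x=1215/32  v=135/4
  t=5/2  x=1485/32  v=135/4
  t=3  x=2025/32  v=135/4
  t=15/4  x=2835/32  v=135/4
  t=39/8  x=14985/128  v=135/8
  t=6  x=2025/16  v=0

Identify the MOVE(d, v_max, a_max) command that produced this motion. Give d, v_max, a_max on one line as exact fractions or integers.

final state: t=6, x=2025/16, v=0 → d = 2025/16
a_max = (135/8−0)/(9/8−0) = 15
max v = 135/4 over t∈[9/4,15/4] → v_max = 135/4
check: 135/4·(9/4+3/2) = 2025/16 ✓

d=2025/16 v_max=135/4 a_max=15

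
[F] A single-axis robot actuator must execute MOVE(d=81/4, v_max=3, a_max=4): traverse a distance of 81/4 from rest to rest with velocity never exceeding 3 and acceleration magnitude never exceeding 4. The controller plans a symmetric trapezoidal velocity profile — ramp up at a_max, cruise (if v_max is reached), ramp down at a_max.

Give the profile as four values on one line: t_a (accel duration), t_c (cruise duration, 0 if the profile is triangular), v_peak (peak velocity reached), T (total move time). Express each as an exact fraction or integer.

t_a=3/4 t_c=6 v_peak=3 T=15/2

v_max²/a_max = 3²/4 = 9/4
81/4 ≥ 9/4 so v_max reached
t_a = 3/4; v_peak = 3
d_cruise = 81/4 − 9/4 = 18; t_c = 18/3 = 6
T = 2·3/4 + 6 = 15/2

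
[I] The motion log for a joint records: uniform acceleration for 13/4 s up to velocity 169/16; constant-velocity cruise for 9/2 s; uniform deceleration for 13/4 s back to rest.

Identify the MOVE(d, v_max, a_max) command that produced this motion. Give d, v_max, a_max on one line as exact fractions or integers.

a_max = (169/16)/(13/4) = 13/4
d_a = ½·169/16·13/4 = 2197/128; d_c = 169/16·9/2 = 1521/32
d = 2·2197/128 + 1521/32 = 5239/64
t_c = 9/2 > 0 ⇒ limit active, v_max = 169/16

d=5239/64 v_max=169/16 a_max=13/4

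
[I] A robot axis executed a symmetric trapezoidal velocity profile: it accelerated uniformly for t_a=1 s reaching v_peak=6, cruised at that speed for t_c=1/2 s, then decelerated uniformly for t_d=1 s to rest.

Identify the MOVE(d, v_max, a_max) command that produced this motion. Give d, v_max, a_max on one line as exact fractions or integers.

a_max = 6/1 = 6
d_a = ½·6·1 = 3; d_c = 6·1/2 = 3
d = 2·3 + 3 = 9
t_c = 1/2 > 0 so v_max = 6

d=9 v_max=6 a_max=6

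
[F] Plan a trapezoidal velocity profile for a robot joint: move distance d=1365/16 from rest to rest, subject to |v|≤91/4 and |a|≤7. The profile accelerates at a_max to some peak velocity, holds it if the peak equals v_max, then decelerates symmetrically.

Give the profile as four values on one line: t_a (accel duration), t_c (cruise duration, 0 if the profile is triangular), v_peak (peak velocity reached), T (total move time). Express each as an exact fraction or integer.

t_a=13/4 t_c=1/2 v_peak=91/4 T=7

vₘ²/aₘ = (91/4)²/7 = 1183/16
1365/16 ≥ 1183/16 so v_max reached
t_a = (91/4)/7 = 13/4; v_peak = 91/4
d_cruise = 1365/16 − 1183/16 = 91/8; t_c = (91/8)/(91/4) = 1/2
T = 2·13/4 + 1/2 = 7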